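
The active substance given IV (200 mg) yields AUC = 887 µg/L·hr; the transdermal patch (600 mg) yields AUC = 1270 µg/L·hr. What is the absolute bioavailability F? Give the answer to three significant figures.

F = 0.477

F = (AUC_ev / D_ev) / (AUC_iv / D_iv)
  = (1270/600) / (887/200)
  = 2.11667 / 4.435 = 0.4773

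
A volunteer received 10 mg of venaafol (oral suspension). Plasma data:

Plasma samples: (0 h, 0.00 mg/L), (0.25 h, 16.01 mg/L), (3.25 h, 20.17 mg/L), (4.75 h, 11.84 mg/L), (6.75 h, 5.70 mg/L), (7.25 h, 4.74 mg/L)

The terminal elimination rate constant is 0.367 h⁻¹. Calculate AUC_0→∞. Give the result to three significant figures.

AUC = 113 mg/L·h

Trapezoidal AUC_0→7.25:
  [0→0.25]: (0.00+16.01)/2 × 0.25 = 2.00125
  [0.25→3.25]: (16.01+20.17)/2 × 3 = 54.27
  [3.25→4.75]: (20.17+11.84)/2 × 1.5 = 24.0075
  [4.75→6.75]: (11.84+5.70)/2 × 2 = 17.54
  [6.75→7.25]: (5.70+4.74)/2 × 0.5 = 2.61
  Sum = 100.42875 mg/L·h
Extrapolated tail: C_last / k_e = 4.74 / 0.367 = 12.916
AUC_0→∞ = 100.42875 + 12.916 = 113.34475 mg/L·h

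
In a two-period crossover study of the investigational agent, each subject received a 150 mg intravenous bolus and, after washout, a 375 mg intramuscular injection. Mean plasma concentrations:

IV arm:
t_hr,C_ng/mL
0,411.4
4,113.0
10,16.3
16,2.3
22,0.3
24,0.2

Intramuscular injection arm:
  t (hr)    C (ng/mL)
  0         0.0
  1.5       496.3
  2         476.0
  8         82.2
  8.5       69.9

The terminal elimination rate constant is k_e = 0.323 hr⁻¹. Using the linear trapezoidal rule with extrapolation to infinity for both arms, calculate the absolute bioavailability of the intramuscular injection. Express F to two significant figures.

Trapezoidal AUC_0→24 (IV):
  [0→4]: (411.4+113.0)/2 × 4 = 1048.8
  [4→10]: (113.0+16.3)/2 × 6 = 387.9
  [10→16]: (16.3+2.3)/2 × 6 = 55.8
  [16→22]: (2.3+0.3)/2 × 6 = 7.8
  [22→24]: (0.3+0.2)/2 × 2 = 0.5
  Sum = 1500.8 ng/mL·hr
IV tail: 0.2/0.323 = 0.619; AUC_iv,0→∞ = 1500.8 + 0.619 = 1501.419 ng/mL·hr
Trapezoidal AUC_0→8.5 (intramuscular injection):
  [0→1.5]: (0.0+496.3)/2 × 1.5 = 372.225
  [1.5→2]: (496.3+476.0)/2 × 0.5 = 243.075
  [2→8]: (476.0+82.2)/2 × 6 = 1674.6
  [8→8.5]: (82.2+69.9)/2 × 0.5 = 38.025
  Sum = 2327.925 ng/mL·hr
intramuscular injection tail: 69.9/0.323 = 216.409; AUC_ev,0→∞ = 2327.925 + 216.409 = 2544.334 ng/mL·hr
F = (AUC_ev/D_ev)/(AUC_iv/D_iv) = (2544.334/375)/(1501.419/150) = 6.78489/10.00946 = 0.6778

F = 0.68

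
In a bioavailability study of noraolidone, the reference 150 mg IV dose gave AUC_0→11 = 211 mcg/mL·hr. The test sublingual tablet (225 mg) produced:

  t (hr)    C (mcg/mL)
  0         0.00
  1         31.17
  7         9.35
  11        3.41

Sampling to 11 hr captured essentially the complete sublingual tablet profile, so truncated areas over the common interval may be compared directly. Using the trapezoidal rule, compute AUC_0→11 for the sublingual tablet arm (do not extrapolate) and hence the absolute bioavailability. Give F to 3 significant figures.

Trapezoidal AUC_0→11 (sublingual tablet):
  [0→1]: (0.00+31.17)/2 × 1 = 15.585
  [1→7]: (31.17+9.35)/2 × 6 = 121.56
  [7→11]: (9.35+3.41)/2 × 4 = 25.52
  Sum = 162.665 mcg/mL·hr
F = (AUC_ev/D_ev)/(AUC_iv/D_iv) = (162.665/225)/(211/150) = 0.722956/1.40667 = 0.5139

F = 0.514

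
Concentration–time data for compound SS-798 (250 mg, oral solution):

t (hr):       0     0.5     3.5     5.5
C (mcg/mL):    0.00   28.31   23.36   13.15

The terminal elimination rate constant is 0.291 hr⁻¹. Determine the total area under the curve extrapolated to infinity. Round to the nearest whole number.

AUC = 166 mcg/mL·hr

Trapezoidal AUC_0→5.5:
  [0→0.5]: (0.00+28.31)/2 × 0.5 = 7.0775
  [0.5→3.5]: (28.31+23.36)/2 × 3 = 77.505
  [3.5→5.5]: (23.36+13.15)/2 × 2 = 36.51
  Sum = 121.0925 mcg/mL·hr
Extrapolated tail: C_last / k_e = 13.15 / 0.291 = 45.189
AUC_0→∞ = 121.0925 + 45.189 = 166.2815 mcg/mL·hr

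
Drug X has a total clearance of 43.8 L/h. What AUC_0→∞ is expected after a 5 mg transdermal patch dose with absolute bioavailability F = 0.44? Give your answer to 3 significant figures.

AUC_0→∞ = F × Dose / CL
        = 0.44 × 5 / 43.8 = 0.0502283 mg/L·h

AUC = 0.0502 mg/L·h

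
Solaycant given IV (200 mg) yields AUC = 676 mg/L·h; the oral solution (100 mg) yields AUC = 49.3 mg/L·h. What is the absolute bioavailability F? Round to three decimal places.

F = 0.146

F = (AUC_ev / D_ev) / (AUC_iv / D_iv)
  = (49.3/100) / (676/200)
  = 0.493 / 3.38 = 0.1459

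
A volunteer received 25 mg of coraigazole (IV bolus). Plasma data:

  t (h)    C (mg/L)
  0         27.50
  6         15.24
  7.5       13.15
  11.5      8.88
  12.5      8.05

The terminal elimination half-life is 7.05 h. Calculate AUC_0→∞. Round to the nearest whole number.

Trapezoidal AUC_0→12.5:
  [0→6]: (27.50+15.24)/2 × 6 = 128.22
  [6→7.5]: (15.24+13.15)/2 × 1.5 = 21.2925
  [7.5→11.5]: (13.15+8.88)/2 × 4 = 44.06
  [11.5→12.5]: (8.88+8.05)/2 × 1 = 8.465
  Sum = 202.0375 mg/L·h
k_e = ln2 / t½ = 0.693147 / 7.05 = 0.0983 h^-1
Extrapolated tail: C_last / k_e = 8.05 / 0.0983 = 81.892
AUC_0→∞ = 202.0375 + 81.892 = 283.9295 mg/L·h

AUC = 284 mg/L·h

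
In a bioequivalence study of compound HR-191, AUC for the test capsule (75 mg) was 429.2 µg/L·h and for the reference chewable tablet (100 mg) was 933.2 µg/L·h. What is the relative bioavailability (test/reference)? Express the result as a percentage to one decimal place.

F_rel = (AUC_test/D_test) / (AUC_ref/D_ref)
      = (429.2/75) / (933.2/100)
      = 5.72267 / 9.332 = 0.6132 = 61.32%

F_rel = 61.3%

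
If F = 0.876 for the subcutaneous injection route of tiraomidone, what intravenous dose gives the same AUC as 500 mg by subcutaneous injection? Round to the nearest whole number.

D_iv = 438 mg

Systemic exposure from an extravascular dose = F × D_ev, so the equivalent IV dose is F × D_ev.
D_iv = F × D_ev = 0.876 × 500 = 438 mg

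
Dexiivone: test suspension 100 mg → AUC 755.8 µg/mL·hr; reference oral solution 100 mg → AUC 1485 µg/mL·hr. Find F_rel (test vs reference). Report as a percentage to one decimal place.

F_rel = 50.9%

F_rel = (AUC_test/D_test) / (AUC_ref/D_ref)
      = (755.8/100) / (1485/100)
      = 7.558 / 14.85 = 0.5090 = 50.90%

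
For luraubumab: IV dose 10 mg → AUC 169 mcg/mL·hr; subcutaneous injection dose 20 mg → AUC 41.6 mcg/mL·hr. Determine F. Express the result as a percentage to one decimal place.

F = 12.3%

F = (AUC_ev / D_ev) / (AUC_iv / D_iv)
  = (41.6/20) / (169/10)
  = 2.08 / 16.9 = 0.1231
  = 12.31%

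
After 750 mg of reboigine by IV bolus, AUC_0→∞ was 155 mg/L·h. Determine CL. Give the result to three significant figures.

CL = Dose_iv / AUC_0→∞
   = 750 / 155 = 4.83871 L/h

CL = 4.84 L/h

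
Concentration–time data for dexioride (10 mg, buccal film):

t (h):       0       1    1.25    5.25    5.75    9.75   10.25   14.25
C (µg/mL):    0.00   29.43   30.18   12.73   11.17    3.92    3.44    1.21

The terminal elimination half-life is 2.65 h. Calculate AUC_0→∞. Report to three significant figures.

Trapezoidal AUC_0→14.25:
  [0→1]: (0.00+29.43)/2 × 1 = 14.715
  [1→1.25]: (29.43+30.18)/2 × 0.25 = 7.45125
  [1.25→5.25]: (30.18+12.73)/2 × 4 = 85.82
  [5.25→5.75]: (12.73+11.17)/2 × 0.5 = 5.975
  [5.75→9.75]: (11.17+3.92)/2 × 4 = 30.18
  [9.75→10.25]: (3.92+3.44)/2 × 0.5 = 1.84
  [10.25→14.25]: (3.44+1.21)/2 × 4 = 9.3
  Sum = 155.28125 µg/mL·h
k_e = ln2 / t½ = 0.693147 / 2.65 = 0.2616 h^-1
Extrapolated tail: C_last / k_e = 1.21 / 0.2616 = 4.625
AUC_0→∞ = 155.28125 + 4.625 = 159.90625 µg/mL·h

AUC = 160 µg/mL·h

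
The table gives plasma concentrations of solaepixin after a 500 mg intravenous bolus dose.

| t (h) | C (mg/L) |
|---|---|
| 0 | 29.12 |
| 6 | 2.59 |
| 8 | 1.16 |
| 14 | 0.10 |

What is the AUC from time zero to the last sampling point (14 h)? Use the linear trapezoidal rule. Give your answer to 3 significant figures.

Trapezoidal AUC_0→14:
  [0→6]: (29.12+2.59)/2 × 6 = 95.13
  [6→8]: (2.59+1.16)/2 × 2 = 3.75
  [8→14]: (1.16+0.10)/2 × 6 = 3.78
  Sum = 102.66 mg/L·h

AUC = 103 mg/L·h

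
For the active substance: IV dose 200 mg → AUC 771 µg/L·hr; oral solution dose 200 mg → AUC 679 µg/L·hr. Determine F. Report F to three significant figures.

F = 0.881

F = (AUC_ev / D_ev) / (AUC_iv / D_iv)
  = (679/200) / (771/200)
  = 3.395 / 3.855 = 0.8807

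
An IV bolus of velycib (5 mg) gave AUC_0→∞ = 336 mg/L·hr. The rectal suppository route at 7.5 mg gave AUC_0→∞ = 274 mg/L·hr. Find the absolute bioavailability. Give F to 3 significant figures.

F = (AUC_ev / D_ev) / (AUC_iv / D_iv)
  = (274/7.5) / (336/5)
  = 36.5333 / 67.2 = 0.5437

F = 0.544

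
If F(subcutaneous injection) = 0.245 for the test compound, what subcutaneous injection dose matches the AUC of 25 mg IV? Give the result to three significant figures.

For equal systemic exposure: F × D_ev = D_iv
D_ev = D_iv / F = 25 / 0.245 = 102.041 mg

D_subcutaneous = 102 mg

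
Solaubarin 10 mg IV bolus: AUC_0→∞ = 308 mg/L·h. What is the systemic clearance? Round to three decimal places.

CL = 0.032 L/h

CL = Dose_iv / AUC_0→∞
   = 10 / 308 = 0.0324675 L/h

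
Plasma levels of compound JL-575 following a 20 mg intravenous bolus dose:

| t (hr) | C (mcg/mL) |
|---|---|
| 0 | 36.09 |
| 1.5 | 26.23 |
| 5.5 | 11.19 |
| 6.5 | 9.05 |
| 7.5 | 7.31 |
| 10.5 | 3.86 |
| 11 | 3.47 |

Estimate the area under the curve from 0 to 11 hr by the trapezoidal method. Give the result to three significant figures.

Trapezoidal AUC_0→11:
  [0→1.5]: (36.09+26.23)/2 × 1.5 = 46.74
  [1.5→5.5]: (26.23+11.19)/2 × 4 = 74.84
  [5.5→6.5]: (11.19+9.05)/2 × 1 = 10.12
  [6.5→7.5]: (9.05+7.31)/2 × 1 = 8.18
  [7.5→10.5]: (7.31+3.86)/2 × 3 = 16.755
  [10.5→11]: (3.86+3.47)/2 × 0.5 = 1.8325
  Sum = 158.4675 mcg/mL·hr

AUC = 158 mcg/mL·hr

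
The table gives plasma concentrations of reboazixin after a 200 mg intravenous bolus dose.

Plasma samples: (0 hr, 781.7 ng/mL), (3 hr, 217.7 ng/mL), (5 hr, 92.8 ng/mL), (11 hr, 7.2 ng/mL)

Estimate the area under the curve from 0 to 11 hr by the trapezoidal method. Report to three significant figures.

AUC = 2110 ng/mL·hr

Trapezoidal AUC_0→11:
  [0→3]: (781.7+217.7)/2 × 3 = 1499.1
  [3→5]: (217.7+92.8)/2 × 2 = 310.5
  [5→11]: (92.8+7.2)/2 × 6 = 300.0
  Sum = 2109.6 ng/mL·hr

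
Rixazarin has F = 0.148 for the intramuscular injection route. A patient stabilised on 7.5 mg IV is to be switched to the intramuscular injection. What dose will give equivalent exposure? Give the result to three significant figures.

For equal systemic exposure: F × D_ev = D_iv
D_ev = D_iv / F = 7.5 / 0.148 = 50.6757 mg

D_intramuscular = 50.7 mg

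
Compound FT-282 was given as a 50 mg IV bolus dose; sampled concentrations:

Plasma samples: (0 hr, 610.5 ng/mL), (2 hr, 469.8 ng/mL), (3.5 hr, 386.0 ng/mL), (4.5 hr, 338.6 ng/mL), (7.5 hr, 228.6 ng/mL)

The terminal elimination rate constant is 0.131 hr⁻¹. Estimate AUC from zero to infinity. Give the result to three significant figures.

Trapezoidal AUC_0→7.5:
  [0→2]: (610.5+469.8)/2 × 2 = 1080.3
  [2→3.5]: (469.8+386.0)/2 × 1.5 = 641.85
  [3.5→4.5]: (386.0+338.6)/2 × 1 = 362.3
  [4.5→7.5]: (338.6+228.6)/2 × 3 = 850.8
  Sum = 2935.25 ng/mL·hr
Extrapolated tail: C_last / k_e = 228.6 / 0.131 = 1745.038
AUC_0→∞ = 2935.25 + 1745.038 = 4680.288 ng/mL·hr

AUC = 4680 ng/mL·hr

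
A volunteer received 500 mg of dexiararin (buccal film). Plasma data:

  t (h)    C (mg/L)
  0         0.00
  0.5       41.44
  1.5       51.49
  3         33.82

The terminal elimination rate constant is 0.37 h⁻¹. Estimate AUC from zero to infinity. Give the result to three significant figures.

AUC = 212 mg/L·h

Trapezoidal AUC_0→3:
  [0→0.5]: (0.00+41.44)/2 × 0.5 = 10.36
  [0.5→1.5]: (41.44+51.49)/2 × 1 = 46.465
  [1.5→3]: (51.49+33.82)/2 × 1.5 = 63.9825
  Sum = 120.8075 mg/L·h
Extrapolated tail: C_last / k_e = 33.82 / 0.37 = 91.405
AUC_0→∞ = 120.8075 + 91.405 = 212.2125 mg/L·h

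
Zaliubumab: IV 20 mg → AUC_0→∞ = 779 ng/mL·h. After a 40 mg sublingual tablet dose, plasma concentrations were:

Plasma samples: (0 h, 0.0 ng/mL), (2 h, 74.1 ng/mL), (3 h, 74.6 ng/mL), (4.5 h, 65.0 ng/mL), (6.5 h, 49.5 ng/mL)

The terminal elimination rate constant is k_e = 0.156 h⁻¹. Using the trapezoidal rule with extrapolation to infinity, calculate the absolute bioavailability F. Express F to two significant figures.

F = 0.44

Trapezoidal AUC_0→6.5 (sublingual tablet):
  [0→2]: (0.0+74.1)/2 × 2 = 74.1
  [2→3]: (74.1+74.6)/2 × 1 = 74.35
  [3→4.5]: (74.6+65.0)/2 × 1.5 = 104.7
  [4.5→6.5]: (65.0+49.5)/2 × 2 = 114.5
  Sum = 367.65 ng/mL·h
Tail: C_last/k_e = 49.5/0.156 = 317.308
AUC_0→∞ (sublingual tablet) = 367.65 + 317.308 = 684.958 ng/mL·h
F = (AUC_ev/D_ev)/(AUC_iv/D_iv) = (684.958/40)/(779/20) = 17.12395/38.95 = 0.4396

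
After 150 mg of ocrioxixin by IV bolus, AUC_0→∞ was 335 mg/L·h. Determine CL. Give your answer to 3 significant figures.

CL = Dose_iv / AUC_0→∞
   = 150 / 335 = 0.447761 L/h

CL = 0.448 L/h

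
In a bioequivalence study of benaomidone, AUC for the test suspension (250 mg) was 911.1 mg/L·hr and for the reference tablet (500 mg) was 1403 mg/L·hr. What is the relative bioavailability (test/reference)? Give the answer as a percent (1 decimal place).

F_rel = 129.9%

F_rel = (AUC_test/D_test) / (AUC_ref/D_ref)
      = (911.1/250) / (1403/500)
      = 3.6444 / 2.806 = 1.2988 = 129.88%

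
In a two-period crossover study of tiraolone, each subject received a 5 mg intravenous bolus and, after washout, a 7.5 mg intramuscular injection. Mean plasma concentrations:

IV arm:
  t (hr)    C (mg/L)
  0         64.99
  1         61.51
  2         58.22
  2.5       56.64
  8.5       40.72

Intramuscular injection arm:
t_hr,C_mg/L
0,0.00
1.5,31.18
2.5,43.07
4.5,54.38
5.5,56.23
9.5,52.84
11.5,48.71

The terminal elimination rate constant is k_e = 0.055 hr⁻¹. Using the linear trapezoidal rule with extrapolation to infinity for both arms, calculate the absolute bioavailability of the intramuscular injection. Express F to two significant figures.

F = 0.80

Trapezoidal AUC_0→8.5 (IV):
  [0→1]: (64.99+61.51)/2 × 1 = 63.25
  [1→2]: (61.51+58.22)/2 × 1 = 59.865
  [2→2.5]: (58.22+56.64)/2 × 0.5 = 28.715
  [2.5→8.5]: (56.64+40.72)/2 × 6 = 292.08
  Sum = 443.91 mg/L·hr
IV tail: 40.72/0.055 = 740.364; AUC_iv,0→∞ = 443.91 + 740.364 = 1184.274 mg/L·hr
Trapezoidal AUC_0→11.5 (intramuscular injection):
  [0→1.5]: (0.00+31.18)/2 × 1.5 = 23.385
  [1.5→2.5]: (31.18+43.07)/2 × 1 = 37.125
  [2.5→4.5]: (43.07+54.38)/2 × 2 = 97.45
  [4.5→5.5]: (54.38+56.23)/2 × 1 = 55.305
  [5.5→9.5]: (56.23+52.84)/2 × 4 = 218.14
  [9.5→11.5]: (52.84+48.71)/2 × 2 = 101.55
  Sum = 532.955 mg/L·hr
intramuscular injection tail: 48.71/0.055 = 885.636; AUC_ev,0→∞ = 532.955 + 885.636 = 1418.591 mg/L·hr
F = (AUC_ev/D_ev)/(AUC_iv/D_iv) = (1418.591/7.5)/(1184.274/5) = 189.145/236.8548 = 0.7986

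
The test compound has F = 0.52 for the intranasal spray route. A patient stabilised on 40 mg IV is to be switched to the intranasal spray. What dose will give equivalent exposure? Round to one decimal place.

For equal systemic exposure: F × D_ev = D_iv
D_ev = D_iv / F = 40 / 0.52 = 76.9231 mg

D_intranasal = 76.9 mg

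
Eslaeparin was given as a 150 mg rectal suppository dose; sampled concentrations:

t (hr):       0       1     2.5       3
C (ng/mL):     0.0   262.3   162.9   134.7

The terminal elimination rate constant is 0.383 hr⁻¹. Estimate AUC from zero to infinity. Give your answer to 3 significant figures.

AUC = 876 ng/mL·hr

Trapezoidal AUC_0→3:
  [0→1]: (0.0+262.3)/2 × 1 = 131.15
  [1→2.5]: (262.3+162.9)/2 × 1.5 = 318.9
  [2.5→3]: (162.9+134.7)/2 × 0.5 = 74.4
  Sum = 524.45 ng/mL·hr
Extrapolated tail: C_last / k_e = 134.7 / 0.383 = 351.697
AUC_0→∞ = 524.45 + 351.697 = 876.147 ng/mL·hr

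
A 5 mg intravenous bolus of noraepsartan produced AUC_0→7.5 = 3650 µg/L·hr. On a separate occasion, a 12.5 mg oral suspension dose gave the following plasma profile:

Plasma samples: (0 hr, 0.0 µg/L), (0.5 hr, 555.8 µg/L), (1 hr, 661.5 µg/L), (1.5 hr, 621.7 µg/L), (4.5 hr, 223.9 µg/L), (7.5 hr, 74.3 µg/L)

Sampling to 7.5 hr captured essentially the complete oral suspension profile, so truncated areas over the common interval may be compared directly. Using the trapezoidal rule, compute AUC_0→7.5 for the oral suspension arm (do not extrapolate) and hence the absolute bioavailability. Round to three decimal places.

F = 0.272

Trapezoidal AUC_0→7.5 (oral suspension):
  [0→0.5]: (0.0+555.8)/2 × 0.5 = 138.95
  [0.5→1]: (555.8+661.5)/2 × 0.5 = 304.325
  [1→1.5]: (661.5+621.7)/2 × 0.5 = 320.8
  [1.5→4.5]: (621.7+223.9)/2 × 3 = 1268.4
  [4.5→7.5]: (223.9+74.3)/2 × 3 = 447.3
  Sum = 2479.775 µg/L·hr
F = (AUC_ev/D_ev)/(AUC_iv/D_iv) = (2479.775/12.5)/(3650/5) = 198.382/730 = 0.2718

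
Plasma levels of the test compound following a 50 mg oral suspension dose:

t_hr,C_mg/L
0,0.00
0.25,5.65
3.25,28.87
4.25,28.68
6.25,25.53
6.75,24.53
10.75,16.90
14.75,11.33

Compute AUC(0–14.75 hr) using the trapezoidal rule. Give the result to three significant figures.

AUC = 287 mg/L·hr

Trapezoidal AUC_0→14.75:
  [0→0.25]: (0.00+5.65)/2 × 0.25 = 0.70625
  [0.25→3.25]: (5.65+28.87)/2 × 3 = 51.78
  [3.25→4.25]: (28.87+28.68)/2 × 1 = 28.775
  [4.25→6.25]: (28.68+25.53)/2 × 2 = 54.21
  [6.25→6.75]: (25.53+24.53)/2 × 0.5 = 12.515
  [6.75→10.75]: (24.53+16.90)/2 × 4 = 82.86
  [10.75→14.75]: (16.90+11.33)/2 × 4 = 56.46
  Sum = 287.30625 mg/L·hr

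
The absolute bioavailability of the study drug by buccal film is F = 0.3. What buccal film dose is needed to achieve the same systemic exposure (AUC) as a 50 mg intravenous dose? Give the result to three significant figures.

For equal systemic exposure: F × D_ev = D_iv
D_ev = D_iv / F = 50 / 0.3 = 166.667 mg

D_buccal = 167 mg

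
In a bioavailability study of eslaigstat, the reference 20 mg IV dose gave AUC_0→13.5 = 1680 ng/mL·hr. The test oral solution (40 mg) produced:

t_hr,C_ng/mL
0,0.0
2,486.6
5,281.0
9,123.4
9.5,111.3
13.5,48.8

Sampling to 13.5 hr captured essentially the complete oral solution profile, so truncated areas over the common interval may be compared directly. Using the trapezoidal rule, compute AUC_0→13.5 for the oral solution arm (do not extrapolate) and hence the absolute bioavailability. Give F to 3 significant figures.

F = 0.841

Trapezoidal AUC_0→13.5 (oral solution):
  [0→2]: (0.0+486.6)/2 × 2 = 486.6
  [2→5]: (486.6+281.0)/2 × 3 = 1151.4
  [5→9]: (281.0+123.4)/2 × 4 = 808.8
  [9→9.5]: (123.4+111.3)/2 × 0.5 = 58.675
  [9.5→13.5]: (111.3+48.8)/2 × 4 = 320.2
  Sum = 2825.675 ng/mL·hr
F = (AUC_ev/D_ev)/(AUC_iv/D_iv) = (2825.675/40)/(1680/20) = 70.641875/84 = 0.8410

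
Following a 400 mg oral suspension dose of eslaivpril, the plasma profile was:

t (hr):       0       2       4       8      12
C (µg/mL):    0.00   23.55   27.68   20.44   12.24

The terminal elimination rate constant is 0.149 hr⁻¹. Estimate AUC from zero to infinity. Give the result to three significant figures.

AUC = 319 µg/mL·hr

Trapezoidal AUC_0→12:
  [0→2]: (0.00+23.55)/2 × 2 = 23.55
  [2→4]: (23.55+27.68)/2 × 2 = 51.23
  [4→8]: (27.68+20.44)/2 × 4 = 96.24
  [8→12]: (20.44+12.24)/2 × 4 = 65.36
  Sum = 236.38 µg/mL·hr
Extrapolated tail: C_last / k_e = 12.24 / 0.149 = 82.148
AUC_0→∞ = 236.38 + 82.148 = 318.528 µg/mL·hr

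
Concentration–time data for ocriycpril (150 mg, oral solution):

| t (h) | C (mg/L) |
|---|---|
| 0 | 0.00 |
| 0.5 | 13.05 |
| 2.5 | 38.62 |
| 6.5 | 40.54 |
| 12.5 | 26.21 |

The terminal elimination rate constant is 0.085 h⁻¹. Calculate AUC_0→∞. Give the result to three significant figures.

AUC = 722 mg/L·h

Trapezoidal AUC_0→12.5:
  [0→0.5]: (0.00+13.05)/2 × 0.5 = 3.2625
  [0.5→2.5]: (13.05+38.62)/2 × 2 = 51.67
  [2.5→6.5]: (38.62+40.54)/2 × 4 = 158.32
  [6.5→12.5]: (40.54+26.21)/2 × 6 = 200.25
  Sum = 413.5025 mg/L·h
Extrapolated tail: C_last / k_e = 26.21 / 0.085 = 308.353
AUC_0→∞ = 413.5025 + 308.353 = 721.8555 mg/L·h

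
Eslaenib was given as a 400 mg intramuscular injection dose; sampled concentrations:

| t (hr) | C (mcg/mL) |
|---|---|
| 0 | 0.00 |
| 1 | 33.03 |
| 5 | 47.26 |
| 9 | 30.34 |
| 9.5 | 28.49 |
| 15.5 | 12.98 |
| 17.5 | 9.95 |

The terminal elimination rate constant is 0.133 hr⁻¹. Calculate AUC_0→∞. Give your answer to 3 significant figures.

Trapezoidal AUC_0→17.5:
  [0→1]: (0.00+33.03)/2 × 1 = 16.515
  [1→5]: (33.03+47.26)/2 × 4 = 160.58
  [5→9]: (47.26+30.34)/2 × 4 = 155.2
  [9→9.5]: (30.34+28.49)/2 × 0.5 = 14.7075
  [9.5→15.5]: (28.49+12.98)/2 × 6 = 124.41
  [15.5→17.5]: (12.98+9.95)/2 × 2 = 22.93
  Sum = 494.3425 mcg/mL·hr
Extrapolated tail: C_last / k_e = 9.95 / 0.133 = 74.812
AUC_0→∞ = 494.3425 + 74.812 = 569.1545 mcg/mL·hr

AUC = 569 mcg/mL·hr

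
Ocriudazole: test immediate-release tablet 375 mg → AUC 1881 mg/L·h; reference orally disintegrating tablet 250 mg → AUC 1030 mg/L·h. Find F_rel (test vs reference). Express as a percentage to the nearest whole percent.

F_rel = (AUC_test/D_test) / (AUC_ref/D_ref)
      = (1881/375) / (1030/250)
      = 5.016 / 4.12 = 1.2175 = 121.75%

F_rel = 122%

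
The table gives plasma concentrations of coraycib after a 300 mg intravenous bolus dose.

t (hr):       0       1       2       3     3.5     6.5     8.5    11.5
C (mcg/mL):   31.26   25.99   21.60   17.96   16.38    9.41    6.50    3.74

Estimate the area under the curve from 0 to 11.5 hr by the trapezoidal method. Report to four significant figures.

Trapezoidal AUC_0→11.5:
  [0→1]: (31.26+25.99)/2 × 1 = 28.625
  [1→2]: (25.99+21.60)/2 × 1 = 23.795
  [2→3]: (21.60+17.96)/2 × 1 = 19.78
  [3→3.5]: (17.96+16.38)/2 × 0.5 = 8.585
  [3.5→6.5]: (16.38+9.41)/2 × 3 = 38.685
  [6.5→8.5]: (9.41+6.50)/2 × 2 = 15.91
  [8.5→11.5]: (6.50+3.74)/2 × 3 = 15.36
  Sum = 150.74 mcg/mL·hr

AUC = 150.7 mcg/mL·hr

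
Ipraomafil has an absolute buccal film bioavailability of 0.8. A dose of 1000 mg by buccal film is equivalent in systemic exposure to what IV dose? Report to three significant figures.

Systemic exposure from an extravascular dose = F × D_ev, so the equivalent IV dose is F × D_ev.
D_iv = F × D_ev = 0.8 × 1000 = 800 mg

D_iv = 800 mg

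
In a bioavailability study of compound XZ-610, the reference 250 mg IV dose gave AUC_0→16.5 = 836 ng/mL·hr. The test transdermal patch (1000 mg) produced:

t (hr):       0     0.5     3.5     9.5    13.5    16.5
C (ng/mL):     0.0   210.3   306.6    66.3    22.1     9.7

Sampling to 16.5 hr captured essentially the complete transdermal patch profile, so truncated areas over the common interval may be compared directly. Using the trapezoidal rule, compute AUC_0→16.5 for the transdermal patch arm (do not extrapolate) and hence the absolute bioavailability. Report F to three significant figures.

Trapezoidal AUC_0→16.5 (transdermal patch):
  [0→0.5]: (0.0+210.3)/2 × 0.5 = 52.575
  [0.5→3.5]: (210.3+306.6)/2 × 3 = 775.35
  [3.5→9.5]: (306.6+66.3)/2 × 6 = 1118.7
  [9.5→13.5]: (66.3+22.1)/2 × 4 = 176.8
  [13.5→16.5]: (22.1+9.7)/2 × 3 = 47.7
  Sum = 2171.125 ng/mL·hr
F = (AUC_ev/D_ev)/(AUC_iv/D_iv) = (2171.125/1000)/(836/250) = 2.171125/3.344 = 0.6493

F = 0.649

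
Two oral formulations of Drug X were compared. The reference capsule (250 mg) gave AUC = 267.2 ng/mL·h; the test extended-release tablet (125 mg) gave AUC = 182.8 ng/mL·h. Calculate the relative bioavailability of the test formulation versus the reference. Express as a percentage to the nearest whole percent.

F_rel = (AUC_test/D_test) / (AUC_ref/D_ref)
      = (182.8/125) / (267.2/250)
      = 1.4624 / 1.0688 = 1.3683 = 136.83%

F_rel = 137%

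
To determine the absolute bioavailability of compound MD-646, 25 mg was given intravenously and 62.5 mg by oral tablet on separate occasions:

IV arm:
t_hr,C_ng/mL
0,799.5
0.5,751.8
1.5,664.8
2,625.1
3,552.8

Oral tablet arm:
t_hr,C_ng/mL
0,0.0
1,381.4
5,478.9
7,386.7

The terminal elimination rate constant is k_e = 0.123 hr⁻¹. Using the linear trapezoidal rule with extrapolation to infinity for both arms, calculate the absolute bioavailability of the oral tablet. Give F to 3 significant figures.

F = 0.364

Trapezoidal AUC_0→3 (IV):
  [0→0.5]: (799.5+751.8)/2 × 0.5 = 387.825
  [0.5→1.5]: (751.8+664.8)/2 × 1 = 708.3
  [1.5→2]: (664.8+625.1)/2 × 0.5 = 322.475
  [2→3]: (625.1+552.8)/2 × 1 = 588.95
  Sum = 2007.55 ng/mL·hr
IV tail: 552.8/0.123 = 4494.309; AUC_iv,0→∞ = 2007.55 + 4494.309 = 6501.859 ng/mL·hr
Trapezoidal AUC_0→7 (oral tablet):
  [0→1]: (0.0+381.4)/2 × 1 = 190.7
  [1→5]: (381.4+478.9)/2 × 4 = 1720.6
  [5→7]: (478.9+386.7)/2 × 2 = 865.6
  Sum = 2776.9 ng/mL·hr
oral tablet tail: 386.7/0.123 = 3143.902; AUC_ev,0→∞ = 2776.9 + 3143.902 = 5920.802 ng/mL·hr
F = (AUC_ev/D_ev)/(AUC_iv/D_iv) = (5920.802/62.5)/(6501.859/25) = 94.732832/260.07436 = 0.3643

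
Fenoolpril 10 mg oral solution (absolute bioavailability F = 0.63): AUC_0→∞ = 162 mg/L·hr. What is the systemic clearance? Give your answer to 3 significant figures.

CL = 0.0389 L/hr

CL = F × Dose / AUC_0→∞
   = 0.63 × 10 / 162 = 0.0388889 L/hr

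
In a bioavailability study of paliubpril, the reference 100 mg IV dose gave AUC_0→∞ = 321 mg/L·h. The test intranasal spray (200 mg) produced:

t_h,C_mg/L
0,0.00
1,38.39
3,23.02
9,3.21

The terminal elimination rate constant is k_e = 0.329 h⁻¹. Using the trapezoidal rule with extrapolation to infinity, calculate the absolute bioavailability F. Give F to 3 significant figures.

F = 0.263

Trapezoidal AUC_0→9 (intranasal spray):
  [0→1]: (0.00+38.39)/2 × 1 = 19.195
  [1→3]: (38.39+23.02)/2 × 2 = 61.41
  [3→9]: (23.02+3.21)/2 × 6 = 78.69
  Sum = 159.295 mg/L·h
Tail: C_last/k_e = 3.21/0.329 = 9.757
AUC_0→∞ (intranasal spray) = 159.295 + 9.757 = 169.052 mg/L·h
F = (AUC_ev/D_ev)/(AUC_iv/D_iv) = (169.052/200)/(321/100) = 0.84526/3.21 = 0.2633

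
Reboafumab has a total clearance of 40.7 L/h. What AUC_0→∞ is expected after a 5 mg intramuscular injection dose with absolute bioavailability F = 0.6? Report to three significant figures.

AUC_0→∞ = F × Dose / CL
        = 0.6 × 5 / 40.7 = 0.0737101 mg/L·h

AUC = 0.0737 mg/L·h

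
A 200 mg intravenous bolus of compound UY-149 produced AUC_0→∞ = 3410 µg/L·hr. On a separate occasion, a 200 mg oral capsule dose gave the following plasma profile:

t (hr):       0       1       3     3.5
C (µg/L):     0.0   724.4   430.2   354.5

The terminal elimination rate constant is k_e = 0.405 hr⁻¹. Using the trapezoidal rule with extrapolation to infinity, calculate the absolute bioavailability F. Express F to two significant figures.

F = 0.76

Trapezoidal AUC_0→3.5 (oral capsule):
  [0→1]: (0.0+724.4)/2 × 1 = 362.2
  [1→3]: (724.4+430.2)/2 × 2 = 1154.6
  [3→3.5]: (430.2+354.5)/2 × 0.5 = 196.175
  Sum = 1712.975 µg/L·hr
Tail: C_last/k_e = 354.5/0.405 = 875.309
AUC_0→∞ (oral capsule) = 1712.975 + 875.309 = 2588.284 µg/L·hr
F = (AUC_ev/D_ev)/(AUC_iv/D_iv) = (2588.284/200)/(3410/200) = 12.94142/17.05 = 0.7590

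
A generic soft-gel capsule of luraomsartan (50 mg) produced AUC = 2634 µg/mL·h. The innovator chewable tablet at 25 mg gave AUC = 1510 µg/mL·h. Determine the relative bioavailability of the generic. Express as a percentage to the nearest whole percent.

F_rel = (AUC_test/D_test) / (AUC_ref/D_ref)
      = (2634/50) / (1510/25)
      = 52.68 / 60.4 = 0.8722 = 87.22%

F_rel = 87%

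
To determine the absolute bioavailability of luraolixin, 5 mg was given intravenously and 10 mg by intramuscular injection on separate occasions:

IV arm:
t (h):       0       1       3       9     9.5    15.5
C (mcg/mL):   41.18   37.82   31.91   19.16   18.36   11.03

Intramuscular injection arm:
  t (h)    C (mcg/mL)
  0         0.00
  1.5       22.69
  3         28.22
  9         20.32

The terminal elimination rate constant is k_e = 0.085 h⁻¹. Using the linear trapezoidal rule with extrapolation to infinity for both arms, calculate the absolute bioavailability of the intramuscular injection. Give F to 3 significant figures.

F = 0.449

Trapezoidal AUC_0→15.5 (IV):
  [0→1]: (41.18+37.82)/2 × 1 = 39.5
  [1→3]: (37.82+31.91)/2 × 2 = 69.73
  [3→9]: (31.91+19.16)/2 × 6 = 153.21
  [9→9.5]: (19.16+18.36)/2 × 0.5 = 9.38
  [9.5→15.5]: (18.36+11.03)/2 × 6 = 88.17
  Sum = 359.99 mcg/mL·h
IV tail: 11.03/0.085 = 129.765; AUC_iv,0→∞ = 359.99 + 129.765 = 489.755 mcg/mL·h
Trapezoidal AUC_0→9 (intramuscular injection):
  [0→1.5]: (0.00+22.69)/2 × 1.5 = 17.0175
  [1.5→3]: (22.69+28.22)/2 × 1.5 = 38.1825
  [3→9]: (28.22+20.32)/2 × 6 = 145.62
  Sum = 200.82 mcg/mL·h
intramuscular injection tail: 20.32/0.085 = 239.059; AUC_ev,0→∞ = 200.82 + 239.059 = 439.879 mcg/mL·h
F = (AUC_ev/D_ev)/(AUC_iv/D_iv) = (439.879/10)/(489.755/5) = 43.9879/97.951 = 0.4491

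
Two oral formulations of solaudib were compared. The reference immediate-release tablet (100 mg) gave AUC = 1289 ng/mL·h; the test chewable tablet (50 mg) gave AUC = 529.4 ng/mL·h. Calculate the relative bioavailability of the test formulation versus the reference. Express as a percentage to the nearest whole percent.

F_rel = 82%

F_rel = (AUC_test/D_test) / (AUC_ref/D_ref)
      = (529.4/50) / (1289/100)
      = 10.588 / 12.89 = 0.8214 = 82.14%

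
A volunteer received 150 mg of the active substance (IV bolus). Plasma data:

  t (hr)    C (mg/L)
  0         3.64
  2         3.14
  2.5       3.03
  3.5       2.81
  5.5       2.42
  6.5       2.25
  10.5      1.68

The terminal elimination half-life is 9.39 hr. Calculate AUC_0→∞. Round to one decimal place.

Trapezoidal AUC_0→10.5:
  [0→2]: (3.64+3.14)/2 × 2 = 6.78
  [2→2.5]: (3.14+3.03)/2 × 0.5 = 1.5425
  [2.5→3.5]: (3.03+2.81)/2 × 1 = 2.92
  [3.5→5.5]: (2.81+2.42)/2 × 2 = 5.23
  [5.5→6.5]: (2.42+2.25)/2 × 1 = 2.335
  [6.5→10.5]: (2.25+1.68)/2 × 4 = 7.86
  Sum = 26.6675 mg/L·hr
k_e = ln2 / t½ = 0.693147 / 9.39 = 0.0738 hr^-1
Extrapolated tail: C_last / k_e = 1.68 / 0.0738 = 22.764
AUC_0→∞ = 26.6675 + 22.764 = 49.4315 mg/L·hr

AUC = 49.4 mg/L·hr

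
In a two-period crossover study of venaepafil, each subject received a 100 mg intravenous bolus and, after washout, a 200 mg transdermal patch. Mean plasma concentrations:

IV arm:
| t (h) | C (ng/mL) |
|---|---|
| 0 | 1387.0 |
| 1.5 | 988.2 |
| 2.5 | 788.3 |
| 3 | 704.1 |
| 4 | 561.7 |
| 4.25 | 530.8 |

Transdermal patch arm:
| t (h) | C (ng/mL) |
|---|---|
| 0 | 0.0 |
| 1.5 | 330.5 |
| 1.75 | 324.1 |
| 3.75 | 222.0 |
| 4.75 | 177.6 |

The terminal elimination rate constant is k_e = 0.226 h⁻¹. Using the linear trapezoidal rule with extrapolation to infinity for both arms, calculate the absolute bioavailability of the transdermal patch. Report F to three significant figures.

Trapezoidal AUC_0→4.25 (IV):
  [0→1.5]: (1387.0+988.2)/2 × 1.5 = 1781.4
  [1.5→2.5]: (988.2+788.3)/2 × 1 = 888.25
  [2.5→3]: (788.3+704.1)/2 × 0.5 = 373.1
  [3→4]: (704.1+561.7)/2 × 1 = 632.9
  [4→4.25]: (561.7+530.8)/2 × 0.25 = 136.5625
  Sum = 3812.2125 ng/mL·h
IV tail: 530.8/0.226 = 2348.673; AUC_iv,0→∞ = 3812.2125 + 2348.673 = 6160.8855 ng/mL·h
Trapezoidal AUC_0→4.75 (transdermal patch):
  [0→1.5]: (0.0+330.5)/2 × 1.5 = 247.875
  [1.5→1.75]: (330.5+324.1)/2 × 0.25 = 81.825
  [1.75→3.75]: (324.1+222.0)/2 × 2 = 546.1
  [3.75→4.75]: (222.0+177.6)/2 × 1 = 199.8
  Sum = 1075.6 ng/mL·h
transdermal patch tail: 177.6/0.226 = 785.841; AUC_ev,0→∞ = 1075.6 + 785.841 = 1861.441 ng/mL·h
F = (AUC_ev/D_ev)/(AUC_iv/D_iv) = (1861.441/200)/(6160.8855/100) = 9.307205/61.608855 = 0.1511

F = 0.151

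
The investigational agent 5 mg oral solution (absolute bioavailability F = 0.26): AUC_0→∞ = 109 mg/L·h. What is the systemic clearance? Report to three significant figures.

CL = 0.0119 L/h

CL = F × Dose / AUC_0→∞
   = 0.26 × 5 / 109 = 0.0119266 L/h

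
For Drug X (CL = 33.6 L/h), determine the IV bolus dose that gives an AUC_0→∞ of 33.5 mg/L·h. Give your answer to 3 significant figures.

Dose = 1130 mg

Dose_iv = CL × AUC_0→∞
     = 33.6 × 33.5 = 1125.6 mg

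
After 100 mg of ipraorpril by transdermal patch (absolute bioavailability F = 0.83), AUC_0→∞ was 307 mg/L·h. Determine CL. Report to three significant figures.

CL = F × Dose / AUC_0→∞
   = 0.83 × 100 / 307 = 0.270358 L/h

CL = 0.270 L/h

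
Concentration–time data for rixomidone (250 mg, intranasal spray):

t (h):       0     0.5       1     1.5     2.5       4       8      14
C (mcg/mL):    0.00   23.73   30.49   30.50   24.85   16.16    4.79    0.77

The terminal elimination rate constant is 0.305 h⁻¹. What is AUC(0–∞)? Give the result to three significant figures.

Trapezoidal AUC_0→14:
  [0→0.5]: (0.00+23.73)/2 × 0.5 = 5.9325
  [0.5→1]: (23.73+30.49)/2 × 0.5 = 13.555
  [1→1.5]: (30.49+30.50)/2 × 0.5 = 15.2475
  [1.5→2.5]: (30.50+24.85)/2 × 1 = 27.675
  [2.5→4]: (24.85+16.16)/2 × 1.5 = 30.7575
  [4→8]: (16.16+4.79)/2 × 4 = 41.9
  [8→14]: (4.79+0.77)/2 × 6 = 16.68
  Sum = 151.7475 mcg/mL·h
Extrapolated tail: C_last / k_e = 0.77 / 0.305 = 2.525
AUC_0→∞ = 151.7475 + 2.525 = 154.2725 mcg/mL·h

AUC = 154 mcg/mL·h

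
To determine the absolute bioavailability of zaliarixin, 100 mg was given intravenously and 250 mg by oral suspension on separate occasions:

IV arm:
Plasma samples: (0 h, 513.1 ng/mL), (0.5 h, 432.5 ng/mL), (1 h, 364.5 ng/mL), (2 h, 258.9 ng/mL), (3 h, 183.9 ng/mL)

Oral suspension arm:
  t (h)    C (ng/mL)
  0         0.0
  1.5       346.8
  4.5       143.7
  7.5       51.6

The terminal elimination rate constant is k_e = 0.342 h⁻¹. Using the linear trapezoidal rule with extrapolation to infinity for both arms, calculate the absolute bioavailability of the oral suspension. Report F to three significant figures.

Trapezoidal AUC_0→3 (IV):
  [0→0.5]: (513.1+432.5)/2 × 0.5 = 236.4
  [0.5→1]: (432.5+364.5)/2 × 0.5 = 199.25
  [1→2]: (364.5+258.9)/2 × 1 = 311.7
  [2→3]: (258.9+183.9)/2 × 1 = 221.4
  Sum = 968.75 ng/mL·h
IV tail: 183.9/0.342 = 537.719; AUC_iv,0→∞ = 968.75 + 537.719 = 1506.469 ng/mL·h
Trapezoidal AUC_0→7.5 (oral suspension):
  [0→1.5]: (0.0+346.8)/2 × 1.5 = 260.1
  [1.5→4.5]: (346.8+143.7)/2 × 3 = 735.75
  [4.5→7.5]: (143.7+51.6)/2 × 3 = 292.95
  Sum = 1288.8 ng/mL·h
oral suspension tail: 51.6/0.342 = 150.877; AUC_ev,0→∞ = 1288.8 + 150.877 = 1439.677 ng/mL·h
F = (AUC_ev/D_ev)/(AUC_iv/D_iv) = (1439.677/250)/(1506.469/100) = 5.758708/15.06469 = 0.3823

F = 0.382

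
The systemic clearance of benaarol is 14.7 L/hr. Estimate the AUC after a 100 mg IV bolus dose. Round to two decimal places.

AUC_0→∞ = Dose_iv / CL
        = 100 / 14.7 = 6.80272 mg/L·hr

AUC = 6.80 mg/L·hr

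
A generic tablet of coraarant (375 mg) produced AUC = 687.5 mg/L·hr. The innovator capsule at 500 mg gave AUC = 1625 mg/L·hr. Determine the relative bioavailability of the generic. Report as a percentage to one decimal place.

F_rel = 56.4%

F_rel = (AUC_test/D_test) / (AUC_ref/D_ref)
      = (687.5/375) / (1625/500)
      = 1.83333 / 3.25 = 0.5641 = 56.41%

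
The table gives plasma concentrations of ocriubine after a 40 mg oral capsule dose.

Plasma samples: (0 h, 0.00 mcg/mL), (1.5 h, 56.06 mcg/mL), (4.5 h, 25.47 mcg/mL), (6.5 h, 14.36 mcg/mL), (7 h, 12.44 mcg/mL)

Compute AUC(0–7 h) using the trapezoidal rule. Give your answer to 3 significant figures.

AUC = 211 mcg/mL·h

Trapezoidal AUC_0→7:
  [0→1.5]: (0.00+56.06)/2 × 1.5 = 42.045
  [1.5→4.5]: (56.06+25.47)/2 × 3 = 122.295
  [4.5→6.5]: (25.47+14.36)/2 × 2 = 39.83
  [6.5→7]: (14.36+12.44)/2 × 0.5 = 6.7
  Sum = 210.87 mcg/mL·h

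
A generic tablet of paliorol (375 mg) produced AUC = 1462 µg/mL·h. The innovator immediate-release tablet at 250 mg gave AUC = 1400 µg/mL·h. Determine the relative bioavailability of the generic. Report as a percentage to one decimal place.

F_rel = 69.6%

F_rel = (AUC_test/D_test) / (AUC_ref/D_ref)
      = (1462/375) / (1400/250)
      = 3.89867 / 5.6 = 0.6962 = 69.62%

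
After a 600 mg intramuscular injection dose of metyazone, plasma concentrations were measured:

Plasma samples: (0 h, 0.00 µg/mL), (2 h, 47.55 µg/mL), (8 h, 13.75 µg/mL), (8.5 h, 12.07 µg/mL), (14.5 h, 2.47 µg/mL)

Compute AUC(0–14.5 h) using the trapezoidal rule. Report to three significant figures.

Trapezoidal AUC_0→14.5:
  [0→2]: (0.00+47.55)/2 × 2 = 47.55
  [2→8]: (47.55+13.75)/2 × 6 = 183.9
  [8→8.5]: (13.75+12.07)/2 × 0.5 = 6.455
  [8.5→14.5]: (12.07+2.47)/2 × 6 = 43.62
  Sum = 281.525 µg/mL·h

AUC = 282 µg/mL·h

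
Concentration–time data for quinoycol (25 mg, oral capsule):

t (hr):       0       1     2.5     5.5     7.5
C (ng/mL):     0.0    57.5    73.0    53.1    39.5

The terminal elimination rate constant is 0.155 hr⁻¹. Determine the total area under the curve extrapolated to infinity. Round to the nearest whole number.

Trapezoidal AUC_0→7.5:
  [0→1]: (0.0+57.5)/2 × 1 = 28.75
  [1→2.5]: (57.5+73.0)/2 × 1.5 = 97.875
  [2.5→5.5]: (73.0+53.1)/2 × 3 = 189.15
  [5.5→7.5]: (53.1+39.5)/2 × 2 = 92.6
  Sum = 408.375 ng/mL·hr
Extrapolated tail: C_last / k_e = 39.5 / 0.155 = 254.839
AUC_0→∞ = 408.375 + 254.839 = 663.214 ng/mL·hr

AUC = 663 ng/mL·hr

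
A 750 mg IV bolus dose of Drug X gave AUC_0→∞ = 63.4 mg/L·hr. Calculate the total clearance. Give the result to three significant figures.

CL = Dose_iv / AUC_0→∞
   = 750 / 63.4 = 11.8297 L/hr

CL = 11.8 L/hr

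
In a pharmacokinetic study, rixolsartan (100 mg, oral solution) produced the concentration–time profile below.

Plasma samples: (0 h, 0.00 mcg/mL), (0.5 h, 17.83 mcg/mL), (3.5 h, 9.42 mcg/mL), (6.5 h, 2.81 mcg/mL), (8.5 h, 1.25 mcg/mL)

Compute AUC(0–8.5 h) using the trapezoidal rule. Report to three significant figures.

Trapezoidal AUC_0→8.5:
  [0→0.5]: (0.00+17.83)/2 × 0.5 = 4.4575
  [0.5→3.5]: (17.83+9.42)/2 × 3 = 40.875
  [3.5→6.5]: (9.42+2.81)/2 × 3 = 18.345
  [6.5→8.5]: (2.81+1.25)/2 × 2 = 4.06
  Sum = 67.7375 mcg/mL·h

AUC = 67.7 mcg/mL·h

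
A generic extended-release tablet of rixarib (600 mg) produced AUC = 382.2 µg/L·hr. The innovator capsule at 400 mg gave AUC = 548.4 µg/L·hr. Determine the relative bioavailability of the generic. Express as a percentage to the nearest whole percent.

F_rel = 46%

F_rel = (AUC_test/D_test) / (AUC_ref/D_ref)
      = (382.2/600) / (548.4/400)
      = 0.637 / 1.371 = 0.4646 = 46.46%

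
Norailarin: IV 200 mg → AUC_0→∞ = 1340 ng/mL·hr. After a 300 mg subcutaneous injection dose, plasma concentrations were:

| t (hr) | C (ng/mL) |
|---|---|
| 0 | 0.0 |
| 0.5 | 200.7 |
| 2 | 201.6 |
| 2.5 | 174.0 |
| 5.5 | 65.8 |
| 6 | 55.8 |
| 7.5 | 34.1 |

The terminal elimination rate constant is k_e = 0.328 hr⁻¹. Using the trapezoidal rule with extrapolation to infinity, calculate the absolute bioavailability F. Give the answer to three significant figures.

F = 0.501

Trapezoidal AUC_0→7.5 (subcutaneous injection):
  [0→0.5]: (0.0+200.7)/2 × 0.5 = 50.175
  [0.5→2]: (200.7+201.6)/2 × 1.5 = 301.725
  [2→2.5]: (201.6+174.0)/2 × 0.5 = 93.9
  [2.5→5.5]: (174.0+65.8)/2 × 3 = 359.7
  [5.5→6]: (65.8+55.8)/2 × 0.5 = 30.4
  [6→7.5]: (55.8+34.1)/2 × 1.5 = 67.425
  Sum = 903.325 ng/mL·hr
Tail: C_last/k_e = 34.1/0.328 = 103.963
AUC_0→∞ (subcutaneous injection) = 903.325 + 103.963 = 1007.288 ng/mL·hr
F = (AUC_ev/D_ev)/(AUC_iv/D_iv) = (1007.288/300)/(1340/200) = 3.35763/6.7 = 0.5011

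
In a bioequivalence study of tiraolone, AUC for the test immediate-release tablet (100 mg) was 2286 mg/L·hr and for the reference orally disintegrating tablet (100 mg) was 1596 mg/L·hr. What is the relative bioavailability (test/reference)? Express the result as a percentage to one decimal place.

F_rel = 143.2%

F_rel = (AUC_test/D_test) / (AUC_ref/D_ref)
      = (2286/100) / (1596/100)
      = 22.86 / 15.96 = 1.4323 = 143.23%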